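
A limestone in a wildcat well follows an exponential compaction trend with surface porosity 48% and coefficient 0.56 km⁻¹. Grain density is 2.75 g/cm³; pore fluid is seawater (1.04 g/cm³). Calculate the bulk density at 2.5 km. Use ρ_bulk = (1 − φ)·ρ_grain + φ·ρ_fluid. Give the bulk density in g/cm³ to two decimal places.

2.55 g/cm³

Porosity at depth: n = 0.48·exp(−0.56×2.5) = 0.48×0.2466 = 0.1184
Bulk density: ρ_b = (1−n)ρ_g + n·ρ_f = 0.8816×2.75 + 0.1184×1.04
       = 2.424 + 0.123 = 2.548 g/cm³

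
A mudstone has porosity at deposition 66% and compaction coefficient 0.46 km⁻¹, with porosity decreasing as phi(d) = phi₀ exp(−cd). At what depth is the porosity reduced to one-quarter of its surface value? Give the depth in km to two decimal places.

phi/phi₀ = 1/4 ⇒ exp(−c·d) = 1/4 ⇒ d = ln(4) / c
d = 1.3863 / 0.46 = 3.014 km

3.01 km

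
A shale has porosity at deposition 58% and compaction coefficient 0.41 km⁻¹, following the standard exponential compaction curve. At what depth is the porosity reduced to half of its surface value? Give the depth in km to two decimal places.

n/n₀ = 1/2 ⇒ exp(−k·d) = 1/2 ⇒ d = ln(2) / k
d = 0.6931 / 0.41 = 1.691 km

1.69 km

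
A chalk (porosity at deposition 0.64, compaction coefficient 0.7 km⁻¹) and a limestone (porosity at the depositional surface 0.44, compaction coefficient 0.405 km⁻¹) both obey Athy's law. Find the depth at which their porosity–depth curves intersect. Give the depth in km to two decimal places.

Set φ₀ₐ e^(−βₐZ) = φ₀ᵦ e^(−βᵦZ) ⇒ ln(φ₀ₐ/φ₀ᵦ) = (βₐ − βᵦ)·Z
Z = ln(0.64/0.44) / (0.7 − 0.405) = 0.3747 / 0.295 = 1.270 km

1.27 km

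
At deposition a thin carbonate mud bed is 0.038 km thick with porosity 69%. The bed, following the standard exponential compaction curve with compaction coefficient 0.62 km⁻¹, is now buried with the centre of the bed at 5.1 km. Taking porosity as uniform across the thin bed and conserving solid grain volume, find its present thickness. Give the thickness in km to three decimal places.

0.012 km

Porosity at 5.1 km: φ = 0.69·exp(−0.62×5.1) = 0.0292
Solid-volume conservation: h(1−φ) = h₀(1−φ₀) ⇒ h = h₀·(1−φ₀)/(1−φ)
h = 0.038 × (1 − 0.69)/(1 − 0.0292) = 0.038 × 0.3193 = 0.0121 km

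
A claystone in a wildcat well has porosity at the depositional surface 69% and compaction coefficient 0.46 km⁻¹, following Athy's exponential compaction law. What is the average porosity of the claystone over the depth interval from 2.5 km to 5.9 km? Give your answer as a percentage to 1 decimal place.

11.0%

⟨n⟩ = (1/(z₂−z₁)) ∫ n₀ e^(−kz) dz = n₀·(e^(−k·z₁) − e^(−k·z₂)) / (k·(z₂−z₁))
e^(−0.46×2.5) = 0.3166; e^(−0.46×5.9) = 0.0663
⟨n⟩ = 0.69 × (0.3166 − 0.0663) / (0.46 × 3.4) = 0.69 × 0.1601 = 0.1105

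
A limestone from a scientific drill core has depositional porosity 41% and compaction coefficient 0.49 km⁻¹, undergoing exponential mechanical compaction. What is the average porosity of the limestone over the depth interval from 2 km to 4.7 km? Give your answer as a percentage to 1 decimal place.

8.5%

⟨φ⟩ = (1/(z₂−z₁)) ∫ φ₀ e^(−cz) dz = φ₀·(e^(−c·z₁) − e^(−c·z₂)) / (c·(z₂−z₁))
e^(−0.49×2) = 0.3753; e^(−0.49×4.7) = 0.1000
⟨φ⟩ = 0.41 × (0.3753 − 0.1000) / (0.49 × 2.7) = 0.41 × 0.2081 = 0.0853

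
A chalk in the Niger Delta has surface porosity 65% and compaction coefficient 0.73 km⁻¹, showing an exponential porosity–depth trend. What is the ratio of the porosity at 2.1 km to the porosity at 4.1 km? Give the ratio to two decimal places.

4.31

phi(z₁)/phi(z₂) = e^(−β·z₁)/e^(−β·z₂) = e^{β(z₂−z₁)}
= exp(0.73 × 2) = exp(1.46) = 4.3060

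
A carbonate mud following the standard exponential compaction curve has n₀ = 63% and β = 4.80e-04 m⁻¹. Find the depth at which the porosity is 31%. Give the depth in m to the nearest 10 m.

Working in km (1 km = 1000 m; β in km⁻¹ = β in m⁻¹ × 1000):
Invert Athy's law: Z = ln(n₀/n) / β
Z = ln(0.63/0.31) / 0.48 = ln(2.032) / 0.48 = 0.7091 / 0.48 = 1.477 km

1480 m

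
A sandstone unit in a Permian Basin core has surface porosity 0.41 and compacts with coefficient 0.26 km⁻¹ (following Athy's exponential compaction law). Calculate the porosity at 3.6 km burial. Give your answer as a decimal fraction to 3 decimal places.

0.161

φ = φ₀·exp(−k·Z) = 0.41 × exp(−0.26 × 3.6) = 0.41 × exp(−0.936)
  = 0.41 × 0.3922 = 0.1608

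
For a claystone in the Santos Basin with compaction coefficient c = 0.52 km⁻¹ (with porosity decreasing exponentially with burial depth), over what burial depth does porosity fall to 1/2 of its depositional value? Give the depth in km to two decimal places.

phi/phi₀ = 1/2 ⇒ exp(−c·d) = 1/2 ⇒ d = ln(2) / c
d = 0.6931 / 0.52 = 1.333 km

1.33 km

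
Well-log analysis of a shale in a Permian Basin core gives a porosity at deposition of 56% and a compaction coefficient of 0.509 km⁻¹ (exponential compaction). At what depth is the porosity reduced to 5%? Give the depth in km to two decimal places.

4.75 km

Invert Athy's law: d = ln(φ₀/φ) / c
d = ln(0.56/0.05) / 0.509 = ln(11.2) / 0.509 = 2.4159 / 0.509 = 4.746 km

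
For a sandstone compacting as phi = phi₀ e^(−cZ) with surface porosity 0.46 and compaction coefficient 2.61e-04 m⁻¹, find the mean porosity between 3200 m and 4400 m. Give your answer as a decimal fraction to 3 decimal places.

0.171

Working in km (1 km = 1000 m; c in km⁻¹ = c in m⁻¹ × 1000):
⟨phi⟩ = (1/(Z₂−Z₁)) ∫ phi₀ e^(−cZ) dZ = phi₀·(e^(−c·Z₁) − e^(−c·Z₂)) / (c·(Z₂−Z₁))
e^(−0.261×3.2) = 0.4338; e^(−0.261×4.4) = 0.3171
⟨phi⟩ = 0.46 × (0.4338 − 0.3171) / (0.261 × 1.2) = 0.46 × 0.3724 = 0.1713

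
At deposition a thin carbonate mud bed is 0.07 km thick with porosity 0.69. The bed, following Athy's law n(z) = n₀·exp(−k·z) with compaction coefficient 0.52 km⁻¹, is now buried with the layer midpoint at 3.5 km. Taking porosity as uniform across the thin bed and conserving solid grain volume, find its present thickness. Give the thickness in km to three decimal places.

Porosity at 3.5 km: n = 0.69·exp(−0.52×3.5) = 0.1118
Solid-volume conservation: h(1−n) = h₀(1−n₀) ⇒ h = h₀·(1−n₀)/(1−n)
h = 0.07 × (1 − 0.69)/(1 − 0.1118) = 0.07 × 0.3490 = 0.0244 km

0.024 km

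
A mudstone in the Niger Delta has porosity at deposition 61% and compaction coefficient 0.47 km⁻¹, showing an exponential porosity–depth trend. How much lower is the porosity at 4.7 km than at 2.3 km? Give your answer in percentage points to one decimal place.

14.0 percentage points

φ(2.3) = 0.61·e^(−0.47×2.3) = 0.2069
φ(4.7) = 0.61·e^(−0.47×4.7) = 0.0670
Δφ = 0.2069 − 0.0670 = 0.1400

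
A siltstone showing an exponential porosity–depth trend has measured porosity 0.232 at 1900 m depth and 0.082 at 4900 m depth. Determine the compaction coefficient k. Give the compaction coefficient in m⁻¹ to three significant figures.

0.000347 m⁻¹

Working in km (1 km = 1000 m; k in km⁻¹ = k in m⁻¹ × 1000):
Athy: φ(d) = φ₀ e^(−kd) ⇒ φ₁/φ₂ = e^{k(d₂−d₁)} ⇒ k = ln(φ₁/φ₂)/(d₂−d₁)
k = ln(0.232/0.082) / (4.9 − 1.9) = ln(2.829) / 3 = 1.0400 / 3 = 0.3467 km⁻¹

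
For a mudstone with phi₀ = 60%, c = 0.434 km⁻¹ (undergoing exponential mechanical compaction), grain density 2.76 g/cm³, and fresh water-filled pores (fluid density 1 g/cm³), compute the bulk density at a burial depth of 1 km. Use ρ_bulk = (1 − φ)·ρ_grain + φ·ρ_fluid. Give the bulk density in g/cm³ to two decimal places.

Porosity at depth: phi = 0.6·exp(−0.434×1) = 0.6×0.6479 = 0.3887
Bulk density: ρ_b = (1−phi)ρ_g + phi·ρ_f = 0.6113×2.76 + 0.3887×1
       = 1.687 + 0.389 = 2.076 g/cm³

2.08 g/cm³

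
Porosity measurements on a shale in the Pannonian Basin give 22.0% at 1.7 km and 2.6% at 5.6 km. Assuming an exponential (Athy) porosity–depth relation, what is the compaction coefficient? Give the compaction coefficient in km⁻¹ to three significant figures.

0.548 km⁻¹

Athy: phi(d) = phi₀ e^(−βd) ⇒ phi₁/phi₂ = e^{β(d₂−d₁)} ⇒ β = ln(phi₁/phi₂)/(d₂−d₁)
β = ln(0.22/0.026) / (5.6 − 1.7) = ln(8.462) / 3.9 = 2.1355 / 3.9 = 0.5476 km⁻¹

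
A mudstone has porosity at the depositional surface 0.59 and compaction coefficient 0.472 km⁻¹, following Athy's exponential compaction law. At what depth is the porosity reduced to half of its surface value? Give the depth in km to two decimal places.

φ/φ₀ = 1/2 ⇒ exp(−β·Z) = 1/2 ⇒ Z = ln(2) / β
Z = 0.6931 / 0.472 = 1.469 km

1.47 km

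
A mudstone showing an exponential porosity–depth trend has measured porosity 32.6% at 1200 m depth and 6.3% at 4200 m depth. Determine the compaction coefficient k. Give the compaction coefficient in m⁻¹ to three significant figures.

0.000548 m⁻¹

Working in km (1 km = 1000 m; k in km⁻¹ = k in m⁻¹ × 1000):
Athy: n(Z) = n₀ e^(−kZ) ⇒ n₁/n₂ = e^{k(Z₂−Z₁)} ⇒ k = ln(n₁/n₂)/(Z₂−Z₁)
k = ln(0.326/0.063) / (4.2 − 1.2) = ln(5.175) / 3 = 1.6438 / 3 = 0.5479 km⁻¹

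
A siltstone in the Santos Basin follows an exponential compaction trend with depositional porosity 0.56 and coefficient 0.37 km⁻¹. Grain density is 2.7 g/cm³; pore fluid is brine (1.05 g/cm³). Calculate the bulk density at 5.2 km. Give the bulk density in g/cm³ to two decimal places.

2.57 g/cm³

Porosity at depth: n = 0.56·exp(−0.37×5.2) = 0.56×0.1460 = 0.0818
Bulk density: ρ_b = (1−n)ρ_g + n·ρ_f = 0.9182×2.7 + 0.0818×1.05
       = 2.479 + 0.086 = 2.565 g/cm³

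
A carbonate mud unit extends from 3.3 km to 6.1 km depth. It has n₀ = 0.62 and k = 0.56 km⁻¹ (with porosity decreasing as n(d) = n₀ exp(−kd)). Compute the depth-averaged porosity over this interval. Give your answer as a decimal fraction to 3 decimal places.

⟨n⟩ = (1/(d₂−d₁)) ∫ n₀ e^(−kd) dd = n₀·(e^(−k·d₁) − e^(−k·d₂)) / (k·(d₂−d₁))
e^(−0.56×3.3) = 0.1576; e^(−0.56×6.1) = 0.0328
⟨n⟩ = 0.62 × (0.1576 − 0.0328) / (0.56 × 2.8) = 0.62 × 0.0795 = 0.0493

0.049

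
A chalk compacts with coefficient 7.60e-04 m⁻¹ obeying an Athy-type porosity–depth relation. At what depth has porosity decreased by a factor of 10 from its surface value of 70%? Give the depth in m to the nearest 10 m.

3030 m

Working in km (1 km = 1000 m; β in km⁻¹ = β in m⁻¹ × 1000):
n/n₀ = 1/10 ⇒ exp(−β·Z) = 1/10 ⇒ Z = ln(10) / β
Z = 2.3026 / 0.76 = 3.030 km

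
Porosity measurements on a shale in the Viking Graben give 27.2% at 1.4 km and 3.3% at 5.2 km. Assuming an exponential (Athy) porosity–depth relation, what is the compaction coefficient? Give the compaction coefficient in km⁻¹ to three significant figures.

Athy: φ(z) = φ₀ e^(−cz) ⇒ φ₁/φ₂ = e^{c(z₂−z₁)} ⇒ c = ln(φ₁/φ₂)/(z₂−z₁)
c = ln(0.272/0.033) / (5.2 − 1.4) = ln(8.242) / 3.8 = 2.1093 / 3.8 = 0.5551 km⁻¹

0.555 km⁻¹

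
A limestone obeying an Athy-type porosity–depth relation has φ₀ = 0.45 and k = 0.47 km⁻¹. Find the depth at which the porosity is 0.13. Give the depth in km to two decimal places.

2.64 km

Invert Athy's law: d = ln(φ₀/φ) / k
d = ln(0.45/0.13) / 0.47 = ln(3.462) / 0.47 = 1.2417 / 0.47 = 2.642 km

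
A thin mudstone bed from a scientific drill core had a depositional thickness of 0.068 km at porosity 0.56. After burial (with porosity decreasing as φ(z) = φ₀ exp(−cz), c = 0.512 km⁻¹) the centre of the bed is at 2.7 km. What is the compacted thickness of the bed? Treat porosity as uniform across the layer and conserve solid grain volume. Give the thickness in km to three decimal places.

0.035 km

Porosity at 2.7 km: φ = 0.56·exp(−0.512×2.7) = 0.1405
Solid-volume conservation: h(1−φ) = h₀(1−φ₀) ⇒ h = h₀·(1−φ₀)/(1−φ)
h = 0.068 × (1 − 0.56)/(1 − 0.1405) = 0.068 × 0.5120 = 0.0348 km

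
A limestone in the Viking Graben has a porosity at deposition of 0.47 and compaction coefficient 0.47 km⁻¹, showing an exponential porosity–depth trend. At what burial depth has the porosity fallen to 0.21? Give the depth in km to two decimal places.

1.71 km

Invert Athy's law: Z = ln(phi₀/phi) / c
Z = ln(0.47/0.21) / 0.47 = ln(2.238) / 0.47 = 0.8056 / 0.47 = 1.714 km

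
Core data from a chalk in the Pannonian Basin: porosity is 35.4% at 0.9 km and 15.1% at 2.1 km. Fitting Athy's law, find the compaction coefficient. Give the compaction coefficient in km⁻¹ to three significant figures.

Athy: phi(z) = phi₀ e^(−βz) ⇒ phi₁/phi₂ = e^{β(z₂−z₁)} ⇒ β = ln(phi₁/phi₂)/(z₂−z₁)
β = ln(0.354/0.151) / (2.1 − 0.9) = ln(2.344) / 1.2 = 0.8520 / 1.2 = 0.71 km⁻¹

0.710 km⁻¹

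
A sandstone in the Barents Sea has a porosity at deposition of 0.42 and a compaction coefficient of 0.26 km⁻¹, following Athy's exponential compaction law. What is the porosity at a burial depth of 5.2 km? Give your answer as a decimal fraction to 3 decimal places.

phi = phi₀·exp(−β·d) = 0.42 × exp(−0.26 × 5.2) = 0.42 × exp(−1.352)
  = 0.42 × 0.2587 = 0.1087

0.109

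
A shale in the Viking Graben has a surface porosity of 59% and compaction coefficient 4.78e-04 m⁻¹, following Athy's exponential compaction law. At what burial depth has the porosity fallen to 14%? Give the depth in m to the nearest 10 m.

Working in km (1 km = 1000 m; k in km⁻¹ = k in m⁻¹ × 1000):
Invert Athy's law: d = ln(φ₀/φ) / k
d = ln(0.59/0.14) / 0.478 = ln(4.214) / 0.478 = 1.4385 / 0.478 = 3.009 km

3010 m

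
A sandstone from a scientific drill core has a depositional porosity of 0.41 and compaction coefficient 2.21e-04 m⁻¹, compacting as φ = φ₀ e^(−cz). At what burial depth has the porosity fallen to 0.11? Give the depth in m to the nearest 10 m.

5950 m

Working in km (1 km = 1000 m; c in km⁻¹ = c in m⁻¹ × 1000):
Invert Athy's law: z = ln(φ₀/φ) / c
z = ln(0.41/0.11) / 0.221 = ln(3.727) / 0.221 = 1.3157 / 0.221 = 5.953 km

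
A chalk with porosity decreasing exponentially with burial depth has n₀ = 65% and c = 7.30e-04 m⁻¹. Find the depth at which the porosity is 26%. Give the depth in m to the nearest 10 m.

Working in km (1 km = 1000 m; c in km⁻¹ = c in m⁻¹ × 1000):
Invert Athy's law: z = ln(n₀/n) / c
z = ln(0.65/0.26) / 0.73 = ln(2.5) / 0.73 = 0.9163 / 0.73 = 1.255 km

1260 m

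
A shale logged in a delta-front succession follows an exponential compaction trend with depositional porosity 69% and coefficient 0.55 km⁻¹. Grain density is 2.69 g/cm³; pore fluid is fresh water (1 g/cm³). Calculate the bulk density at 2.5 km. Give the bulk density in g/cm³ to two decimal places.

Porosity at depth: n = 0.69·exp(−0.55×2.5) = 0.69×0.2528 = 0.1745
Bulk density: ρ_b = (1−n)ρ_g + n·ρ_f = 0.8255×2.69 + 0.1745×1
       = 2.221 + 0.174 = 2.395 g/cm³

2.40 g/cm³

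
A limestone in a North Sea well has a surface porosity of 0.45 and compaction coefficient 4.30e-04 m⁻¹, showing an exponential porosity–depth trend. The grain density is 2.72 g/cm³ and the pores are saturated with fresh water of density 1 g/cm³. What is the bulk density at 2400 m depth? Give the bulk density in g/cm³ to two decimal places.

Working in km (1 km = 1000 m; k in km⁻¹ = k in m⁻¹ × 1000):
Porosity at depth: phi = 0.45·exp(−0.43×2.4) = 0.45×0.3563 = 0.1603
Bulk density: ρ_b = (1−phi)ρ_g + phi·ρ_f = 0.8397×2.72 + 0.1603×1
       = 2.284 + 0.160 = 2.444 g/cm³

2.44 g/cm³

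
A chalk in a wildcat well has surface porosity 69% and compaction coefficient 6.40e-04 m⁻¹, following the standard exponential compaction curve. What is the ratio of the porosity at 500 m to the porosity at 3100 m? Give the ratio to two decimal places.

5.28

Working in km (1 km = 1000 m; β in km⁻¹ = β in m⁻¹ × 1000):
phi(Z₁)/phi(Z₂) = e^(−β·Z₁)/e^(−β·Z₂) = e^{β(Z₂−Z₁)}
= exp(0.64 × 2.6) = exp(1.664) = 5.2804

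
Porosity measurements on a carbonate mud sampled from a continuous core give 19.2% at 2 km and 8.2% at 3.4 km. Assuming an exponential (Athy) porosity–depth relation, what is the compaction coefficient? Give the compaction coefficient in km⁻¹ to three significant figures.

0.608 km⁻¹

Athy: phi(Z) = phi₀ e^(−βZ) ⇒ phi₁/phi₂ = e^{β(Z₂−Z₁)} ⇒ β = ln(phi₁/phi₂)/(Z₂−Z₁)
β = ln(0.192/0.082) / (3.4 − 2) = ln(2.341) / 1.4 = 0.8508 / 1.4 = 0.6077 km⁻¹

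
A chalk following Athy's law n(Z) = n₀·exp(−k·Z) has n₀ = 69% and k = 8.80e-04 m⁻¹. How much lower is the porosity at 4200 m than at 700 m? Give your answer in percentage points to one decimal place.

Working in km (1 km = 1000 m; k in km⁻¹ = k in m⁻¹ × 1000):
n(0.7) = 0.69·e^(−0.88×0.7) = 0.3727
n(4.2) = 0.69·e^(−0.88×4.2) = 0.0171
Δn = 0.3727 − 0.0171 = 0.3555

35.6 percentage points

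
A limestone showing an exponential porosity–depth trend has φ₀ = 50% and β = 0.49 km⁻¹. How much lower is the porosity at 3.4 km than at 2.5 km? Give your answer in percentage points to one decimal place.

5.2 percentage points

φ(2.5) = 0.5·e^(−0.49×2.5) = 0.1469
φ(3.4) = 0.5·e^(−0.49×3.4) = 0.0945
Δφ = 0.1469 − 0.0945 = 0.0524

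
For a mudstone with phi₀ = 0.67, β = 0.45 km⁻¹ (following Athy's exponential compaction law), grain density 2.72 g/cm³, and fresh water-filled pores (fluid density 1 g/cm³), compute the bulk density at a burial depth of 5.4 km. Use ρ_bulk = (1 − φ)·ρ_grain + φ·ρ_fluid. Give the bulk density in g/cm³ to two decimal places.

Porosity at depth: phi = 0.67·exp(−0.45×5.4) = 0.67×0.0880 = 0.0590
Bulk density: ρ_b = (1−phi)ρ_g + phi·ρ_f = 0.9410×2.72 + 0.0590×1
       = 2.560 + 0.059 = 2.619 g/cm³

2.62 g/cm³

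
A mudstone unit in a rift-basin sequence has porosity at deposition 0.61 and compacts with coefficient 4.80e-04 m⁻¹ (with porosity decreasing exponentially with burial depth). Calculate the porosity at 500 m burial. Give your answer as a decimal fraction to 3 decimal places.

0.480

Working in km (1 km = 1000 m; k in km⁻¹ = k in m⁻¹ × 1000):
phi = phi₀·exp(−k·z) = 0.61 × exp(−0.48 × 0.5) = 0.61 × exp(−0.24)
  = 0.61 × 0.7866 = 0.4798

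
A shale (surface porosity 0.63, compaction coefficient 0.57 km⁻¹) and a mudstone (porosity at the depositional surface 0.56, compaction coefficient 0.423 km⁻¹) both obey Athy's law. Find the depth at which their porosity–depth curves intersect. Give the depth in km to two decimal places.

0.80 km

Set n₀ₐ e^(−kₐz) = n₀ᵦ e^(−kᵦz) ⇒ ln(n₀ₐ/n₀ᵦ) = (kₐ − kᵦ)·z
z = ln(0.63/0.56) / (0.57 − 0.423) = 0.1178 / 0.147 = 0.801 km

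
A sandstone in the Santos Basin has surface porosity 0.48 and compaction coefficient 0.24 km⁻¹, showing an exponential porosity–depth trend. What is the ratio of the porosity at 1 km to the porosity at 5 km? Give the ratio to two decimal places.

2.61

φ(d₁)/φ(d₂) = e^(−β·d₁)/e^(−β·d₂) = e^{β(d₂−d₁)}
= exp(0.24 × 4) = exp(0.96) = 2.6117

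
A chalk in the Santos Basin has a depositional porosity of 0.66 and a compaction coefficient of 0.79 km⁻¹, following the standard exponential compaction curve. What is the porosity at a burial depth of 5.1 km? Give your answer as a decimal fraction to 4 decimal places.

phi = phi₀·exp(−k·Z) = 0.66 × exp(−0.79 × 5.1) = 0.66 × exp(−4.029)
  = 0.66 × 0.0178 = 0.0117

0.0117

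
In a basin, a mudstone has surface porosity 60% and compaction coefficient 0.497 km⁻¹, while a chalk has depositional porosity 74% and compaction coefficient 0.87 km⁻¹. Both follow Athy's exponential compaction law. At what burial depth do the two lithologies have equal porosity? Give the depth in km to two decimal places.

Set φ₀ₐ e^(−cₐZ) = φ₀ᵦ e^(−cᵦZ) ⇒ ln(φ₀ₐ/φ₀ᵦ) = (cₐ − cᵦ)·Z
Z = ln(0.6/0.74) / (0.497 − 0.87) = -0.2097 / -0.373 = 0.562 km

0.56 km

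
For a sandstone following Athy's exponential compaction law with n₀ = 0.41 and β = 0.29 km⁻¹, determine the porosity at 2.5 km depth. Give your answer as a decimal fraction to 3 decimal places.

0.199

n = n₀·exp(−β·Z) = 0.41 × exp(−0.29 × 2.5) = 0.41 × exp(−0.725)
  = 0.41 × 0.4843 = 0.1986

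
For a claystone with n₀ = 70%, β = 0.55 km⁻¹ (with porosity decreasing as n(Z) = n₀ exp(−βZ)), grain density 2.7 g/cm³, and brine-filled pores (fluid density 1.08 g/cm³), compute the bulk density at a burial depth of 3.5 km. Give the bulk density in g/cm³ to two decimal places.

2.53 g/cm³

Porosity at depth: n = 0.7·exp(−0.55×3.5) = 0.7×0.1459 = 0.1021
Bulk density: ρ_b = (1−n)ρ_g + n·ρ_f = 0.8979×2.7 + 0.1021×1.08
       = 2.424 + 0.110 = 2.535 g/cm³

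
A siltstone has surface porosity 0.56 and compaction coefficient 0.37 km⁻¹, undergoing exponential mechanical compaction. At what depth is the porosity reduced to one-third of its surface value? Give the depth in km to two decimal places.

2.97 km

phi/phi₀ = 1/3 ⇒ exp(−β·z) = 1/3 ⇒ z = ln(3) / β
z = 1.0986 / 0.37 = 2.969 km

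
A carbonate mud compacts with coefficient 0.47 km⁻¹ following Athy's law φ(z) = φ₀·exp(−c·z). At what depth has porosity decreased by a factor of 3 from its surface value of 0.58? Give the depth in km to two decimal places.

φ/φ₀ = 1/3 ⇒ exp(−c·z) = 1/3 ⇒ z = ln(3) / c
z = 1.0986 / 0.47 = 2.337 km

2.34 km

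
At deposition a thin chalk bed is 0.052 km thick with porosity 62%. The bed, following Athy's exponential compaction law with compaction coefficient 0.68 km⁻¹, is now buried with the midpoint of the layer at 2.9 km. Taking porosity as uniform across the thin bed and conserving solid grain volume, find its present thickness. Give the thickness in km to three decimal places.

Porosity at 2.9 km: phi = 0.62·exp(−0.68×2.9) = 0.0863
Solid-volume conservation: h(1−phi) = h₀(1−phi₀) ⇒ h = h₀·(1−phi₀)/(1−phi)
h = 0.052 × (1 − 0.62)/(1 − 0.0863) = 0.052 × 0.4159 = 0.0216 km

0.022 km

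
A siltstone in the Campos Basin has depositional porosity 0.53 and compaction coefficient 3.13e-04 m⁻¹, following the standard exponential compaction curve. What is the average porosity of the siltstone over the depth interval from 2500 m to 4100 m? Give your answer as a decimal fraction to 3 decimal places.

0.191

Working in km (1 km = 1000 m; k in km⁻¹ = k in m⁻¹ × 1000):
⟨n⟩ = (1/(Z₂−Z₁)) ∫ n₀ e^(−kZ) dZ = n₀·(e^(−k·Z₁) − e^(−k·Z₂)) / (k·(Z₂−Z₁))
e^(−0.313×2.5) = 0.4573; e^(−0.313×4.1) = 0.2771
⟨n⟩ = 0.53 × (0.4573 − 0.2771) / (0.313 × 1.6) = 0.53 × 0.3597 = 0.1906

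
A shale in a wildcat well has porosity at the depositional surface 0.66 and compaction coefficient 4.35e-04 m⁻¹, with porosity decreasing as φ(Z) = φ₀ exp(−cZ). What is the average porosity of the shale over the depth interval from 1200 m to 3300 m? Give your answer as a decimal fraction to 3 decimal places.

Working in km (1 km = 1000 m; c in km⁻¹ = c in m⁻¹ × 1000):
⟨φ⟩ = (1/(Z₂−Z₁)) ∫ φ₀ e^(−cZ) dZ = φ₀·(e^(−c·Z₁) − e^(−c·Z₂)) / (c·(Z₂−Z₁))
e^(−0.435×1.2) = 0.5933; e^(−0.435×3.3) = 0.2380
⟨φ⟩ = 0.66 × (0.5933 − 0.2380) / (0.435 × 2.1) = 0.66 × 0.3890 = 0.2567

0.257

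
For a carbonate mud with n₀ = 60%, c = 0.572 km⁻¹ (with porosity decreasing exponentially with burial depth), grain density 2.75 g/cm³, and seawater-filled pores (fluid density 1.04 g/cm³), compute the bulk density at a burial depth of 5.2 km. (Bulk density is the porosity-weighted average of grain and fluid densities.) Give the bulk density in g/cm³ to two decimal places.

2.70 g/cm³

Porosity at depth: n = 0.6·exp(−0.572×5.2) = 0.6×0.0511 = 0.0306
Bulk density: ρ_b = (1−n)ρ_g + n·ρ_f = 0.9694×2.75 + 0.0306×1.04
       = 2.666 + 0.032 = 2.698 g/cm³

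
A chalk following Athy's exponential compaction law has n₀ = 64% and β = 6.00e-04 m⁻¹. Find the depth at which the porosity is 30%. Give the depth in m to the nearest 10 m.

Working in km (1 km = 1000 m; β in km⁻¹ = β in m⁻¹ × 1000):
Invert Athy's law: z = ln(n₀/n) / β
z = ln(0.64/0.3) / 0.6 = ln(2.133) / 0.6 = 0.7577 / 0.6 = 1.263 km

1260 m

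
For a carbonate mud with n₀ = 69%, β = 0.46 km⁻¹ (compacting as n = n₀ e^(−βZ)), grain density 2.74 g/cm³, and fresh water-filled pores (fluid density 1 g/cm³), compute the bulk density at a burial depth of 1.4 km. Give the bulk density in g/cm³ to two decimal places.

Porosity at depth: n = 0.69·exp(−0.46×1.4) = 0.69×0.5252 = 0.3624
Bulk density: ρ_b = (1−n)ρ_g + n·ρ_f = 0.6376×2.74 + 0.3624×1
       = 1.747 + 0.362 = 2.109 g/cm³

2.11 g/cm³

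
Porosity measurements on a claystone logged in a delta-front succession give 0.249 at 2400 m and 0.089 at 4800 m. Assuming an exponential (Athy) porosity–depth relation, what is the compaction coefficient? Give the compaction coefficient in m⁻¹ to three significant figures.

0.000429 m⁻¹

Working in km (1 km = 1000 m; c in km⁻¹ = c in m⁻¹ × 1000):
Athy: n(z) = n₀ e^(−cz) ⇒ n₁/n₂ = e^{c(z₂−z₁)} ⇒ c = ln(n₁/n₂)/(z₂−z₁)
c = ln(0.249/0.089) / (4.8 − 2.4) = ln(2.798) / 2.4 = 1.0288 / 2.4 = 0.4287 km⁻¹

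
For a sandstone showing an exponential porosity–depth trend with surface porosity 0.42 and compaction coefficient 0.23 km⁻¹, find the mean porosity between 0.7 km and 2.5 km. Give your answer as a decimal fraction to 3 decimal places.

⟨φ⟩ = (1/(Z₂−Z₁)) ∫ φ₀ e^(−cZ) dZ = φ₀·(e^(−c·Z₁) − e^(−c·Z₂)) / (c·(Z₂−Z₁))
e^(−0.23×0.7) = 0.8513; e^(−0.23×2.5) = 0.5627
⟨φ⟩ = 0.42 × (0.8513 − 0.5627) / (0.23 × 1.8) = 0.42 × 0.6971 = 0.2928

0.293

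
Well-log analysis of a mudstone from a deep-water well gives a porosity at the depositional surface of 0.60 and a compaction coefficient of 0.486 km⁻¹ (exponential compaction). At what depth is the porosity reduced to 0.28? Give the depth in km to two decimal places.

Invert Athy's law: Z = ln(phi₀/phi) / β
Z = ln(0.6/0.28) / 0.486 = ln(2.143) / 0.486 = 0.7621 / 0.486 = 1.568 km

1.57 km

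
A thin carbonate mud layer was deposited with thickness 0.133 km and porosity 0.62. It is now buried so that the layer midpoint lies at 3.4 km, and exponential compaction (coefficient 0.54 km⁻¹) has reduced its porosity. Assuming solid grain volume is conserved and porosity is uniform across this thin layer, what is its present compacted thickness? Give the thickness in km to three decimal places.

0.056 km

Porosity at 3.4 km: phi = 0.62·exp(−0.54×3.4) = 0.0989
Solid-volume conservation: h(1−phi) = h₀(1−phi₀) ⇒ h = h₀·(1−phi₀)/(1−phi)
h = 0.133 × (1 − 0.62)/(1 − 0.0989) = 0.133 × 0.4217 = 0.0561 km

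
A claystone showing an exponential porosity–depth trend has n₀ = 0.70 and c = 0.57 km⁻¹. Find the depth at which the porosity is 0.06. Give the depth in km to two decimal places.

Invert Athy's law: d = ln(n₀/n) / c
d = ln(0.7/0.06) / 0.57 = ln(11.67) / 0.57 = 2.4567 / 0.57 = 4.310 km

4.31 km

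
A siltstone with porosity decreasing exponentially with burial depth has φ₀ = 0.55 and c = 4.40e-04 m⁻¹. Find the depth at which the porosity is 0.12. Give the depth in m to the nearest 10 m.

3460 m

Working in km (1 km = 1000 m; c in km⁻¹ = c in m⁻¹ × 1000):
Invert Athy's law: d = ln(φ₀/φ) / c
d = ln(0.55/0.12) / 0.44 = ln(4.583) / 0.44 = 1.5224 / 0.44 = 3.460 km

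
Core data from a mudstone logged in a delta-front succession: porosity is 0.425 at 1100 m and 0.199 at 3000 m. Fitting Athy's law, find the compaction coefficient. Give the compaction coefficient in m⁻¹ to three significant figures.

0.000399 m⁻¹

Working in km (1 km = 1000 m; k in km⁻¹ = k in m⁻¹ × 1000):
Athy: phi(z) = phi₀ e^(−kz) ⇒ phi₁/phi₂ = e^{k(z₂−z₁)} ⇒ k = ln(phi₁/phi₂)/(z₂−z₁)
k = ln(0.425/0.199) / (3 − 1.1) = ln(2.136) / 1.9 = 0.7588 / 1.9 = 0.3994 km⁻¹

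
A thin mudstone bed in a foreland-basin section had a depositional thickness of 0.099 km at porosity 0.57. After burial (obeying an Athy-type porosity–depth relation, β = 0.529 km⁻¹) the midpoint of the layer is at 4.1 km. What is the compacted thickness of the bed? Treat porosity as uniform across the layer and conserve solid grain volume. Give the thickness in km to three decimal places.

0.046 km

Porosity at 4.1 km: phi = 0.57·exp(−0.529×4.1) = 0.0652
Solid-volume conservation: h(1−phi) = h₀(1−phi₀) ⇒ h = h₀·(1−phi₀)/(1−phi)
h = 0.099 × (1 − 0.57)/(1 − 0.0652) = 0.099 × 0.4600 = 0.0455 km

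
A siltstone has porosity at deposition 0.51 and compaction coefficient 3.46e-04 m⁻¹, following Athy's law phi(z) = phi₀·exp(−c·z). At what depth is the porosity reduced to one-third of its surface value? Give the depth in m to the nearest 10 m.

Working in km (1 km = 1000 m; c in km⁻¹ = c in m⁻¹ × 1000):
phi/phi₀ = 1/3 ⇒ exp(−c·z) = 1/3 ⇒ z = ln(3) / c
z = 1.0986 / 0.346 = 3.175 km

3180 m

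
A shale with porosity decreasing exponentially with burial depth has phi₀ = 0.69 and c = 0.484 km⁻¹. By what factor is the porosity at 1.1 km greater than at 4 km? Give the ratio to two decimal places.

phi(z₁)/phi(z₂) = e^(−c·z₁)/e^(−c·z₂) = e^{c(z₂−z₁)}
= exp(0.484 × 2.9) = exp(1.404) = 4.0698

4.07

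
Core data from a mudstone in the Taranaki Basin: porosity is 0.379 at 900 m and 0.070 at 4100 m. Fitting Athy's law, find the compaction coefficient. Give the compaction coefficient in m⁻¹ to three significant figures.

Working in km (1 km = 1000 m; k in km⁻¹ = k in m⁻¹ × 1000):
Athy: n(z) = n₀ e^(−kz) ⇒ n₁/n₂ = e^{k(z₂−z₁)} ⇒ k = ln(n₁/n₂)/(z₂−z₁)
k = ln(0.379/0.07) / (4.1 − 0.9) = ln(5.414) / 3.2 = 1.6890 / 3.2 = 0.5278 km⁻¹

0.000528 m⁻¹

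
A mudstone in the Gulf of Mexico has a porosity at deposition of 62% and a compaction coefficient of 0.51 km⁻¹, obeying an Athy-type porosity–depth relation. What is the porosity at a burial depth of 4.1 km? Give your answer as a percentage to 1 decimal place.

7.7%

phi = phi₀·exp(−c·Z) = 0.62 × exp(−0.51 × 4.1) = 0.62 × exp(−2.091)
  = 0.62 × 0.1236 = 0.0766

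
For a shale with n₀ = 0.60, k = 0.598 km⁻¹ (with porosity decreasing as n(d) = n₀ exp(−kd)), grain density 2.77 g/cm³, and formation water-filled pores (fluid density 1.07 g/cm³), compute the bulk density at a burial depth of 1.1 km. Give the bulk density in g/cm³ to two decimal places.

2.24 g/cm³

Porosity at depth: n = 0.6·exp(−0.598×1.1) = 0.6×0.5180 = 0.3108
Bulk density: ρ_b = (1−n)ρ_g + n·ρ_f = 0.6892×2.77 + 0.3108×1.07
       = 1.909 + 0.333 = 2.242 g/cm³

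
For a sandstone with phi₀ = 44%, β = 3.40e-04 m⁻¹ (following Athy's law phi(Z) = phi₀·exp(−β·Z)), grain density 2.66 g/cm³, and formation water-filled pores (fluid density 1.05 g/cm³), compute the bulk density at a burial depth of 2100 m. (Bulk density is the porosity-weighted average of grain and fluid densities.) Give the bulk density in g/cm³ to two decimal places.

Working in km (1 km = 1000 m; β in km⁻¹ = β in m⁻¹ × 1000):
Porosity at depth: phi = 0.44·exp(−0.34×2.1) = 0.44×0.4897 = 0.2155
Bulk density: ρ_b = (1−phi)ρ_g + phi·ρ_f = 0.7845×2.66 + 0.2155×1.05
       = 2.087 + 0.226 = 2.313 g/cm³

2.31 g/cm³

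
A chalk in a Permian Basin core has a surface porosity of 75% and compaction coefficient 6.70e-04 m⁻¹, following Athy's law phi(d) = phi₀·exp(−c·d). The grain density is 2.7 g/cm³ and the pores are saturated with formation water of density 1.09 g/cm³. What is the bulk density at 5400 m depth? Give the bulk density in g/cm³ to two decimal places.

2.67 g/cm³

Working in km (1 km = 1000 m; c in km⁻¹ = c in m⁻¹ × 1000):
Porosity at depth: phi = 0.75·exp(−0.67×5.4) = 0.75×0.0268 = 0.0201
Bulk density: ρ_b = (1−phi)ρ_g + phi·ρ_f = 0.9799×2.7 + 0.0201×1.09
       = 2.646 + 0.022 = 2.668 g/cm³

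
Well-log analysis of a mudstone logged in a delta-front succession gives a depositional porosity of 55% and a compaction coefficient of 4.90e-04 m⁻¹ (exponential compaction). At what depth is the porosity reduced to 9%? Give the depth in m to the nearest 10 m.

Working in km (1 km = 1000 m; c in km⁻¹ = c in m⁻¹ × 1000):
Invert Athy's law: d = ln(n₀/n) / c
d = ln(0.55/0.09) / 0.49 = ln(6.111) / 0.49 = 1.8101 / 0.49 = 3.694 km

3690 m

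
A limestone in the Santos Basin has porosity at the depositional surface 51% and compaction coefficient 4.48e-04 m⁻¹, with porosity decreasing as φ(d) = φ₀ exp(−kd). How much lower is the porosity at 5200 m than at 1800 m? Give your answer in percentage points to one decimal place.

Working in km (1 km = 1000 m; k in km⁻¹ = k in m⁻¹ × 1000):
φ(1.8) = 0.51·e^(−0.448×1.8) = 0.2277
φ(5.2) = 0.51·e^(−0.448×5.2) = 0.0496
Δφ = 0.2277 − 0.0496 = 0.1781

17.8 percentage points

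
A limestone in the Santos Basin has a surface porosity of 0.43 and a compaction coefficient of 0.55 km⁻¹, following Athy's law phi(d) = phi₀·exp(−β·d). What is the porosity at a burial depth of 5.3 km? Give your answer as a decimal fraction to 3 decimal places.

0.023

phi = phi₀·exp(−β·d) = 0.43 × exp(−0.55 × 5.3) = 0.43 × exp(−2.915)
  = 0.43 × 0.0542 = 0.0233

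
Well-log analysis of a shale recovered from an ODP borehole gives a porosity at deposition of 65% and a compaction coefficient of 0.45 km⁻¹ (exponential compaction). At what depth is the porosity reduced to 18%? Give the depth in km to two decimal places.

2.85 km

Invert Athy's law: Z = ln(φ₀/φ) / k
Z = ln(0.65/0.18) / 0.45 = ln(3.611) / 0.45 = 1.2840 / 0.45 = 2.853 km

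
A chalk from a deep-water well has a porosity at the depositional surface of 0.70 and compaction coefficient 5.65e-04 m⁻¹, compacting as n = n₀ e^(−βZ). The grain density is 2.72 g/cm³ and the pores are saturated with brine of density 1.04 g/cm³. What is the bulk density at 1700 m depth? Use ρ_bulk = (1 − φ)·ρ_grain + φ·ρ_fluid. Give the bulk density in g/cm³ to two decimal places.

Working in km (1 km = 1000 m; β in km⁻¹ = β in m⁻¹ × 1000):
Porosity at depth: n = 0.7·exp(−0.565×1.7) = 0.7×0.3827 = 0.2679
Bulk density: ρ_b = (1−n)ρ_g + n·ρ_f = 0.7321×2.72 + 0.2679×1.04
       = 1.991 + 0.279 = 2.270 g/cm³

2.27 g/cm³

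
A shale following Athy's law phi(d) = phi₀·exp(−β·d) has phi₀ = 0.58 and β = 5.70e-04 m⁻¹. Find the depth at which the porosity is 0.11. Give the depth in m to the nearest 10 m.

2920 m

Working in km (1 km = 1000 m; β in km⁻¹ = β in m⁻¹ × 1000):
Invert Athy's law: d = ln(phi₀/phi) / β
d = ln(0.58/0.11) / 0.57 = ln(5.273) / 0.57 = 1.6625 / 0.57 = 2.917 km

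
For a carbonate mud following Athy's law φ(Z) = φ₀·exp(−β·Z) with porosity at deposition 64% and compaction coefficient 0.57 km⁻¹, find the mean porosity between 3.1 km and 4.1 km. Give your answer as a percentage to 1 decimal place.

⟨φ⟩ = (1/(Z₂−Z₁)) ∫ φ₀ e^(−βZ) dZ = φ₀·(e^(−β·Z₁) − e^(−β·Z₂)) / (β·(Z₂−Z₁))
e^(−0.57×3.1) = 0.1708; e^(−0.57×4.1) = 0.0966
⟨φ⟩ = 0.64 × (0.1708 − 0.0966) / (0.57 × 1) = 0.64 × 0.1302 = 0.0833

8.3%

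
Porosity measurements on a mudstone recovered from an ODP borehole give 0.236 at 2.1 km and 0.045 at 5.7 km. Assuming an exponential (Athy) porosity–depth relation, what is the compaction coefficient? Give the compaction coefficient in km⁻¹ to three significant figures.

0.460 km⁻¹

Athy: phi(z) = phi₀ e^(−kz) ⇒ phi₁/phi₂ = e^{k(z₂−z₁)} ⇒ k = ln(phi₁/phi₂)/(z₂−z₁)
k = ln(0.236/0.045) / (5.7 − 2.1) = ln(5.244) / 3.6 = 1.6572 / 3.6 = 0.4603 km⁻¹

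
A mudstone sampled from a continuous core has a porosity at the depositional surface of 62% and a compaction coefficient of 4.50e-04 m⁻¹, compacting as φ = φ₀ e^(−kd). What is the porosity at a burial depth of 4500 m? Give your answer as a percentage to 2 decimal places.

8.18%

Working in km (1 km = 1000 m; k in km⁻¹ = k in m⁻¹ × 1000):
φ = φ₀·exp(−k·d) = 0.62 × exp(−0.45 × 4.5) = 0.62 × exp(−2.025)
  = 0.62 × 0.1320 = 0.0818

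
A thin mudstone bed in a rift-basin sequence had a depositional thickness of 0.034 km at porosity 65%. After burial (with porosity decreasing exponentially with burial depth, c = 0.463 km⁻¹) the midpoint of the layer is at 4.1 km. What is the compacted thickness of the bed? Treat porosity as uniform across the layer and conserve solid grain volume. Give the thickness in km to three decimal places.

Porosity at 4.1 km: phi = 0.65·exp(−0.463×4.1) = 0.0974
Solid-volume conservation: h(1−phi) = h₀(1−phi₀) ⇒ h = h₀·(1−phi₀)/(1−phi)
h = 0.034 × (1 − 0.65)/(1 − 0.0974) = 0.034 × 0.3878 = 0.0132 km

0.013 km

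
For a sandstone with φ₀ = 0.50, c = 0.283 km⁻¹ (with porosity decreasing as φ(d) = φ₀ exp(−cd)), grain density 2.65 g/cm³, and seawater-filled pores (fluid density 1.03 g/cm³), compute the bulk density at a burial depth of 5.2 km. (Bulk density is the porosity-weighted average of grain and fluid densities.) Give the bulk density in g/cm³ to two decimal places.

Porosity at depth: φ = 0.5·exp(−0.283×5.2) = 0.5×0.2296 = 0.1148
Bulk density: ρ_b = (1−φ)ρ_g + φ·ρ_f = 0.8852×2.65 + 0.1148×1.03
       = 2.346 + 0.118 = 2.464 g/cm³

2.46 g/cm³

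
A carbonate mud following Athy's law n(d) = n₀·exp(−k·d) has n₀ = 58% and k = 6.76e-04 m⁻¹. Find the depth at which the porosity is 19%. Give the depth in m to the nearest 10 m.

1650 m

Working in km (1 km = 1000 m; k in km⁻¹ = k in m⁻¹ × 1000):
Invert Athy's law: d = ln(n₀/n) / k
d = ln(0.58/0.19) / 0.676 = ln(3.053) / 0.676 = 1.1160 / 0.676 = 1.651 km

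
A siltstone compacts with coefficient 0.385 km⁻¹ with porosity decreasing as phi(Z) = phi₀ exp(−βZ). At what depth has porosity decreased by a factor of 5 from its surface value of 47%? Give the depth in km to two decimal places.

phi/phi₀ = 1/5 ⇒ exp(−β·Z) = 1/5 ⇒ Z = ln(5) / β
Z = 1.6094 / 0.385 = 4.180 km

4.18 km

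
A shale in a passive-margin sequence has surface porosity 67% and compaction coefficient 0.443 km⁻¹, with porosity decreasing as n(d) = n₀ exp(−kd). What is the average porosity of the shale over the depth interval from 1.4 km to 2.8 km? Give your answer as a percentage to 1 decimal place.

26.9%

⟨n⟩ = (1/(d₂−d₁)) ∫ n₀ e^(−kd) dd = n₀·(e^(−k·d₁) − e^(−k·d₂)) / (k·(d₂−d₁))
e^(−0.443×1.4) = 0.5378; e^(−0.443×2.8) = 0.2893
⟨n⟩ = 0.67 × (0.5378 − 0.2893) / (0.443 × 1.4) = 0.67 × 0.4008 = 0.2685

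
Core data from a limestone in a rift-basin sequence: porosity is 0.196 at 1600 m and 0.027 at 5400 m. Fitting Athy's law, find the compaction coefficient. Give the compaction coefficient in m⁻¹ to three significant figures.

Working in km (1 km = 1000 m; c in km⁻¹ = c in m⁻¹ × 1000):
Athy: φ(d) = φ₀ e^(−cd) ⇒ φ₁/φ₂ = e^{c(d₂−d₁)} ⇒ c = ln(φ₁/φ₂)/(d₂−d₁)
c = ln(0.196/0.027) / (5.4 − 1.6) = ln(7.259) / 3.8 = 1.9823 / 3.8 = 0.5217 km⁻¹

0.000522 m⁻¹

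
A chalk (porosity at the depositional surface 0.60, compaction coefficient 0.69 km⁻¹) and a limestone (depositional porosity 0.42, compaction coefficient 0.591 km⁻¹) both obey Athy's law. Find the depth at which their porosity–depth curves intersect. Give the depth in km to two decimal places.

Set φ₀ₐ e^(−cₐz) = φ₀ᵦ e^(−cᵦz) ⇒ ln(φ₀ₐ/φ₀ᵦ) = (cₐ − cᵦ)·z
z = ln(0.6/0.42) / (0.69 − 0.591) = 0.3567 / 0.099 = 3.603 km

3.60 km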